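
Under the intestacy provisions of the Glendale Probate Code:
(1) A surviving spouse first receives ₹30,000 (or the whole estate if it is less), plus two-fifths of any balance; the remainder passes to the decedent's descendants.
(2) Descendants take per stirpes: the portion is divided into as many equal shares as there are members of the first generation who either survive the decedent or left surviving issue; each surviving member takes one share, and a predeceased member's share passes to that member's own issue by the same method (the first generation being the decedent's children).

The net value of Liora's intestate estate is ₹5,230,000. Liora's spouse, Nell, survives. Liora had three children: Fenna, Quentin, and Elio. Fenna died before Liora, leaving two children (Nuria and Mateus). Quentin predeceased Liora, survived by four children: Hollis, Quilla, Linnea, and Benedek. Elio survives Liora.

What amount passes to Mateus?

Mateus receives ₹520,000.

Nell first takes ₹30,000, leaving a balance of ₹5,200,000. Nell then takes two-fifths of the balance (₹2,080,000), for a total of ₹2,110,000. The remaining ₹3,120,000 passes to the descendants.
The descendants' portion (₹3,120,000) is divided into 3 shares of ₹1,040,000: Elio takes ₹1,040,000; Fenna's ₹1,040,000 share passes to Fenna's issue; Quentin's ₹1,040,000 share passes to Quentin's issue.
Fenna's share (₹1,040,000) is divided into 2 shares of ₹520,000: Nuria and Mateus each take ₹520,000.
Quentin's share (₹1,040,000) is divided into 4 shares of ₹260,000: Hollis, Quilla, Linnea, and Benedek each take ₹260,000.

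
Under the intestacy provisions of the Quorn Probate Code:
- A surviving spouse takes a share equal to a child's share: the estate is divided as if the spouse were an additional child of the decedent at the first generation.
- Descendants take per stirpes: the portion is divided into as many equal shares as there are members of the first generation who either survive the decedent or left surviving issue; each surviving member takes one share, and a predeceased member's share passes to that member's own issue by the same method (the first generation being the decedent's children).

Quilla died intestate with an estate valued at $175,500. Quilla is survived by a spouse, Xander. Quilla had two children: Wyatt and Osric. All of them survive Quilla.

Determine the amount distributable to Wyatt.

Wyatt receives $58,500.

The spouse counts as an additional share at the children's level, so there are 3 primary shares of $58,500. Xander takes one such share ($58,500).
The children's combined portion ($117,000) is divided into 2 shares of $58,500: Wyatt and Osric each take $58,500.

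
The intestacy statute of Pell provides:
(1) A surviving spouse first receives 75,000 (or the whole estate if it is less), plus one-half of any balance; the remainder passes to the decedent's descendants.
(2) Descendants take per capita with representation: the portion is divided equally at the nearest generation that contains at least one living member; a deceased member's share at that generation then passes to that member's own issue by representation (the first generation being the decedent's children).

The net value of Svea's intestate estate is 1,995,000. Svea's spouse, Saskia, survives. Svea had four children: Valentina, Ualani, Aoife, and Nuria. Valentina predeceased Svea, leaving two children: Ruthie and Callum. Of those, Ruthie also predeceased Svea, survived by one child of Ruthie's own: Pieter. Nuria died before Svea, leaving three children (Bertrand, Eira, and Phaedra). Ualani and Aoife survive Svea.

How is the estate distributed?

Saskia first takes 75,000, leaving a balance of 1,920,000. Saskia then takes one-half of the balance (960,000), for a total of 1,035,000. The remaining 960,000 passes to the descendants.
The descendants' portion (960,000) is divided into 4 shares of 240,000: Ualani and Aoife each take 240,000; Valentina's 240,000 share passes to Valentina's issue; Nuria's 240,000 share passes to Nuria's issue.
Valentina's share (240,000) is divided into 2 shares of 120,000: Callum takes 120,000; Ruthie's 120,000 share passes to Ruthie's issue.
Ruthie's share (120,000) passes entirely to Pieter.
Nuria's share (240,000) is divided into 3 shares of 80,000: Bertrand, Eira, and Phaedra each take 80,000.

Saskia: 1,035,000; Pieter: 120,000; Callum: 120,000; Ualani: 240,000; Aoife: 240,000; Bertrand: 80,000; Eira: 80,000; Phaedra: 80,000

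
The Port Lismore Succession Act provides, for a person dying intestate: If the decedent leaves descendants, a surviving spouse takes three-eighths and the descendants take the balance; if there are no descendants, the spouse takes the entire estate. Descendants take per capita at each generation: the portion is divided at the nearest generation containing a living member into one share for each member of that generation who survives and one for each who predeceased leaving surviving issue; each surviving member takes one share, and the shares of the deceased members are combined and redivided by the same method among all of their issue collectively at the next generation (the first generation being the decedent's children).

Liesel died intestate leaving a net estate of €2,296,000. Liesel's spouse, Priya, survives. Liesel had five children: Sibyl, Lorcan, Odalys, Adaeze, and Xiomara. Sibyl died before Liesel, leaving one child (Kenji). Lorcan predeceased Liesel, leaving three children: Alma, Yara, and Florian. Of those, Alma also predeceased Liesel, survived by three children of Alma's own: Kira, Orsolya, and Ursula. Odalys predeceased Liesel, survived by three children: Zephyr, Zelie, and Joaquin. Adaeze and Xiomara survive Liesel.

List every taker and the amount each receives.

Priya: €861,000; Kenji: €123,000; Kira: €41,000; Orsolya: €41,000; Ursula: €41,000; Yara: €123,000; Florian: €123,000; Zephyr: €123,000; Zelie: €123,000; Joaquin: €123,000; Adaeze: €287,000; Xiomara: €287,000

Priya takes three-eighths of €2,296,000 = €861,000. The remaining €1,435,000 passes to the descendants.
The descendants' portion (€1,435,000) is divided at the children's generation into 5 shares of €287,000. Adaeze and Xiomara each take €287,000. The 3 shares of the deceased (Sibyl, Lorcan, and Odalys) are combined into a pool of €861,000.
That pool (€861,000) is divided at the grandchildren's generation into 7 shares of €123,000. Kenji, Yara, Florian, Zephyr, Zelie, and Joaquin each take €123,000. The remaining share for the deceased Alma (€123,000) is carried to the next generation.
That pool (€123,000) is divided at the great-grandchildren's generation equally among Kira, Orsolya, and Ursula: €41,000 each.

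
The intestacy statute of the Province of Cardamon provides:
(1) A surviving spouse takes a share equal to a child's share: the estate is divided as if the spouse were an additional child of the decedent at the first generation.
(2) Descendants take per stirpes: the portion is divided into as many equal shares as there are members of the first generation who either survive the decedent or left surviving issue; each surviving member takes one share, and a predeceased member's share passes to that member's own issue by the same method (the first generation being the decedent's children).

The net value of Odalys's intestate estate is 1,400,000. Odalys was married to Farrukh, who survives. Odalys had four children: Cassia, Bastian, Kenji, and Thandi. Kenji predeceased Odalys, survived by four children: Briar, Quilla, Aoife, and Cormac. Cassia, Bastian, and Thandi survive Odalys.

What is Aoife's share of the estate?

Aoife receives 70,000.

The spouse counts as an additional share at the children's level, so there are 5 primary shares of 280,000. Farrukh takes one such share (280,000).
The children's combined portion (1,120,000) is divided into 4 shares of 280,000: Cassia, Bastian, and Thandi each take 280,000; Kenji's 280,000 share passes to Kenji's issue.
Kenji's share (280,000) is divided into 4 shares of 70,000: Briar, Quilla, Aoife, and Cormac each take 70,000.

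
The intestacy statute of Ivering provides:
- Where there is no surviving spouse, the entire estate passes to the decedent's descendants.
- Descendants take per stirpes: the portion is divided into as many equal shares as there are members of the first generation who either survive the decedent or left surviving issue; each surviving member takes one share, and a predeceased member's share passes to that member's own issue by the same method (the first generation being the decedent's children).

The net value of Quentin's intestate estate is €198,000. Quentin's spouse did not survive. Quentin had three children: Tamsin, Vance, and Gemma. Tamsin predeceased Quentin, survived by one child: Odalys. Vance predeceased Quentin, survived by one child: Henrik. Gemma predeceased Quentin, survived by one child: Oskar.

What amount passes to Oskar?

The entire €198,000 passes to the descendants.
That amount (€198,000) is divided into 3 shares of €66,000: Tamsin's €66,000 share passes to Tamsin's issue; Vance's €66,000 share passes to Vance's issue; Gemma's €66,000 share passes to Gemma's issue.
Tamsin's share (€66,000) passes entirely to Odalys.
Vance's share (€66,000) passes entirely to Henrik.
Gemma's share (€66,000) passes entirely to Oskar.

Oskar receives €66,000.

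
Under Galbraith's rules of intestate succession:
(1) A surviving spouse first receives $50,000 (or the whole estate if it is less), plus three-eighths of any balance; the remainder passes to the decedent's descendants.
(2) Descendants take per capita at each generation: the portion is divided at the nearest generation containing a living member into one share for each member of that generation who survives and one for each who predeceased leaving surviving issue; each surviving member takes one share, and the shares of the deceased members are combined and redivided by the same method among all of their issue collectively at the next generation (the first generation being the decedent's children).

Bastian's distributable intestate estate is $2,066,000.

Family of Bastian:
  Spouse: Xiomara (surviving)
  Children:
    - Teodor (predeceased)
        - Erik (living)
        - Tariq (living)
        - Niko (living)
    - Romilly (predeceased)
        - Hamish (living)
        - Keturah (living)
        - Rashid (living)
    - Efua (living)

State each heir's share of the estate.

Xiomara: $806,000; Erik: $140,000; Tariq: $140,000; Niko: $140,000; Hamish: $140,000; Keturah: $140,000; Rashid: $140,000; Efua: $420,000

Xiomara first takes $50,000, leaving a balance of $2,016,000. Xiomara then takes three-eighths of the balance ($756,000), for a total of $806,000. The remaining $1,260,000 passes to the descendants.
The descendants' portion ($1,260,000) is divided at the children's generation into 3 shares of $420,000. Efua takes $420,000. The 2 shares of the deceased (Teodor and Romilly) are combined into a pool of $840,000.
That pool ($840,000) is divided at the grandchildren's generation equally among Erik, Tariq, Niko, Hamish, Keturah, and Rashid: $140,000 each.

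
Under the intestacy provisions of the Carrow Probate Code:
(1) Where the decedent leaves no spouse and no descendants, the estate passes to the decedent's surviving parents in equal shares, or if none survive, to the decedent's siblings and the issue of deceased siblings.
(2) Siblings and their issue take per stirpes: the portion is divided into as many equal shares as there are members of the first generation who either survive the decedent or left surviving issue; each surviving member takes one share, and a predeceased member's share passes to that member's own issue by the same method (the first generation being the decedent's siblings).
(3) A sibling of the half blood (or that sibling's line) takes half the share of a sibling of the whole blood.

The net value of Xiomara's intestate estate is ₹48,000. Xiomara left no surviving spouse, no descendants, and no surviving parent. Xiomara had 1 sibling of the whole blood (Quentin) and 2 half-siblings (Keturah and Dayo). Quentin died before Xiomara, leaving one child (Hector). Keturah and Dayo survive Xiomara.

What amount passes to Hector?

The entire ₹48,000 passes to the siblings and their issue.
Counting each half-blood sibling's line as half a unit, there are 2 units in ₹48,000, so one unit is ₹24,000. Whole-blood lines (Quentin) take ₹24,000 each; half-blood lines (Keturah and Dayo) take ₹12,000 each.
Quentin's share (₹24,000) passes entirely to Hector.

Hector receives ₹24,000.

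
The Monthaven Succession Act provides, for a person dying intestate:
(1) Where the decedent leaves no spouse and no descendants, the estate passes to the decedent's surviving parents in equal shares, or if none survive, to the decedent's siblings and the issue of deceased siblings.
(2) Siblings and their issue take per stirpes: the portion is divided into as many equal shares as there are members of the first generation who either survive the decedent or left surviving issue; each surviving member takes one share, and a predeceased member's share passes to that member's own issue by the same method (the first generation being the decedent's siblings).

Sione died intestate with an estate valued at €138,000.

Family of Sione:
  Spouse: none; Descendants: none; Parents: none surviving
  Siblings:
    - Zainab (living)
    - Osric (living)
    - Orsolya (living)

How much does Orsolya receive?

Orsolya receives €46,000.

The entire €138,000 passes to the siblings and their issue.
That amount (€138,000) is divided into 3 shares of €46,000: Zainab, Osric, and Orsolya each take €46,000.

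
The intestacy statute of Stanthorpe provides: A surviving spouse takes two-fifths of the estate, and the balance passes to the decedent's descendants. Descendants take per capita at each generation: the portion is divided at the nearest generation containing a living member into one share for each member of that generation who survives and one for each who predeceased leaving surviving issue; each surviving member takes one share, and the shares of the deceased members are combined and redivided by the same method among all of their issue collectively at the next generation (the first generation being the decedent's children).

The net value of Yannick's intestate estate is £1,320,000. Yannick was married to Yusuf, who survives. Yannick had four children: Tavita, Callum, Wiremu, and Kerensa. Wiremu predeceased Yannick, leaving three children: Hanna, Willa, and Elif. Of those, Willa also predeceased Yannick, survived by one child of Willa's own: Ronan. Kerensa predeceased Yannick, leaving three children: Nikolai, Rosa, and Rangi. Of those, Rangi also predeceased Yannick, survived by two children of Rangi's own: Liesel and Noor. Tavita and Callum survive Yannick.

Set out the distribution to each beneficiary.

Yusuf: £528,000; Tavita: £198,000; Callum: £198,000; Hanna: £66,000; Ronan: £44,000; Elif: £66,000; Nikolai: £66,000; Rosa: £66,000; Liesel: £44,000; Noor: £44,000

Yusuf takes two-fifths of £1,320,000 = £528,000. The remaining £792,000 passes to the descendants.
The descendants' portion (£792,000) is divided at the children's generation into 4 shares of £198,000. Tavita and Callum each take £198,000. The 2 shares of the deceased (Wiremu and Kerensa) are combined into a pool of £396,000.
That pool (£396,000) is divided at the grandchildren's generation into 6 shares of £66,000. Hanna, Elif, Nikolai, and Rosa each take £66,000. The 2 shares of the deceased (Willa and Rangi) are combined into a pool of £132,000.
That pool (£132,000) is divided at the great-grandchildren's generation equally among Ronan, Liesel, and Noor: £44,000 each.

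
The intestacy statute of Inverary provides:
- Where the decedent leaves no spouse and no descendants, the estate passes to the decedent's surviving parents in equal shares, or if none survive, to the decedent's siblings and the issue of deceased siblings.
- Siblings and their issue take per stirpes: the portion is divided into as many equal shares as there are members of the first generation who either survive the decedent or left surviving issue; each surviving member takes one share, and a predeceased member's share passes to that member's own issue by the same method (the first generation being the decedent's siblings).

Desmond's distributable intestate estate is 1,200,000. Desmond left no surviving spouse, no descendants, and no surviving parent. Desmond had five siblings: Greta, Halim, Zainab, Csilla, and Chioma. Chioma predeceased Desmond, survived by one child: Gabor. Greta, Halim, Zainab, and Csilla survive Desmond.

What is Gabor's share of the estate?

Gabor receives 240,000.

The entire 1,200,000 passes to the siblings and their issue.
That amount (1,200,000) is divided into 5 shares of 240,000: Greta, Halim, Zainab, and Csilla each take 240,000; Chioma's 240,000 share passes to Chioma's issue.
Chioma's share (240,000) passes entirely to Gabor.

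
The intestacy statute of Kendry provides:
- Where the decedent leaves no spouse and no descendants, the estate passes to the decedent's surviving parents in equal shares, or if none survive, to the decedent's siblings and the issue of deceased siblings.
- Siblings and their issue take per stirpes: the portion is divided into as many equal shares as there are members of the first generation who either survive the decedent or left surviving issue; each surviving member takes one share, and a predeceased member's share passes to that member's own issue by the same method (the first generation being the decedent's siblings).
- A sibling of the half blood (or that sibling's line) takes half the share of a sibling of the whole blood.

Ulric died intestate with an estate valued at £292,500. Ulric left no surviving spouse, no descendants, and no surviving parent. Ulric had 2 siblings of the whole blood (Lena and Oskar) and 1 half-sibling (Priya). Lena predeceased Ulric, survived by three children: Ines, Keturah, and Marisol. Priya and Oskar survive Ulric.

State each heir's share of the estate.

The entire £292,500 passes to the siblings and their issue.
Counting each half-blood sibling's line as half a unit, there are 5/2 units in £292,500, so one unit is £117,000. Whole-blood lines (Lena and Oskar) take £117,000 each; half-blood lines (Priya) take £58,500 each.
Lena's share (£117,000) is divided into 3 shares of £39,000: Ines, Keturah, and Marisol each take £39,000.

Ines: £39,000; Keturah: £39,000; Marisol: £39,000; Priya: £58,500; Oskar: £117,000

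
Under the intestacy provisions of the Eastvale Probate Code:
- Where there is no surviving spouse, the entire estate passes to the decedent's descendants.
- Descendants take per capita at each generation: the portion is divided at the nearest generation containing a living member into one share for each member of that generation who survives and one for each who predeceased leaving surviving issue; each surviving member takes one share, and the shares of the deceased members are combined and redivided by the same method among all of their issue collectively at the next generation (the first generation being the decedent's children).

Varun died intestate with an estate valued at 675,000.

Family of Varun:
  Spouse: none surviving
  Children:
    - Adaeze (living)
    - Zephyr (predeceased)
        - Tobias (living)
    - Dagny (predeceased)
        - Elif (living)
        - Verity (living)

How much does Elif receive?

The entire 675,000 passes to the descendants.
That amount (675,000) is divided at the children's generation into 3 shares of 225,000. Adaeze takes 225,000. The 2 shares of the deceased (Zephyr and Dagny) are combined into a pool of 450,000.
That pool (450,000) is divided at the grandchildren's generation equally among Tobias, Elif, and Verity: 150,000 each.

Elif receives 150,000.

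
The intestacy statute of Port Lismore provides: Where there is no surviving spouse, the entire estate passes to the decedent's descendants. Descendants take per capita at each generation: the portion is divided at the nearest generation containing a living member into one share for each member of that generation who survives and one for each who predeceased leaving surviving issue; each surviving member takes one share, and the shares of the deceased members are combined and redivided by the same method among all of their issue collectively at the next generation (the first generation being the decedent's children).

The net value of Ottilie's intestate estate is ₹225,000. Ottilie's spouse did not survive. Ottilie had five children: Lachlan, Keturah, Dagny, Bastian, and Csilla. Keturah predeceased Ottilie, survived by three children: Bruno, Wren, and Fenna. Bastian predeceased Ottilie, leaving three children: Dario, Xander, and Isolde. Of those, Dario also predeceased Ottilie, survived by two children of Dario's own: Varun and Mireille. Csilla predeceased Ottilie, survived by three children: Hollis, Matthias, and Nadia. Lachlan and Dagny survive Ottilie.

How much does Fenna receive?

The entire ₹225,000 passes to the descendants.
That amount (₹225,000) is divided at the children's generation into 5 shares of ₹45,000. Lachlan and Dagny each take ₹45,000. The 3 shares of the deceased (Keturah, Bastian, and Csilla) are combined into a pool of ₹135,000.
That pool (₹135,000) is divided at the grandchildren's generation into 9 shares of ₹15,000. Bruno, Wren, Fenna, Xander, Isolde, Hollis, Matthias, and Nadia each take ₹15,000. The remaining share for the deceased Dario (₹15,000) is carried to the next generation.
That pool (₹15,000) is divided at the great-grandchildren's generation equally among Varun and Mireille: ₹7,500 each.

Fenna receives ₹15,000.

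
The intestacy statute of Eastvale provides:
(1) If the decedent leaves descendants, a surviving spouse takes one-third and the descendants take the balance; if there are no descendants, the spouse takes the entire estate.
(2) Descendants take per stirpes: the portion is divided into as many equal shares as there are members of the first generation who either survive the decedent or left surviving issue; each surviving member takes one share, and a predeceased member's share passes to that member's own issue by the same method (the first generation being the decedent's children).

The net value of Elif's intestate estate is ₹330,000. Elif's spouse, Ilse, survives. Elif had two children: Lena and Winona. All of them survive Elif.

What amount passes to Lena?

Ilse takes one-third of ₹330,000 = ₹110,000. The remaining ₹220,000 passes to the descendants.
The descendants' portion (₹220,000) is divided into 2 shares of ₹110,000: Lena and Winona each take ₹110,000.

Lena receives ₹110,000.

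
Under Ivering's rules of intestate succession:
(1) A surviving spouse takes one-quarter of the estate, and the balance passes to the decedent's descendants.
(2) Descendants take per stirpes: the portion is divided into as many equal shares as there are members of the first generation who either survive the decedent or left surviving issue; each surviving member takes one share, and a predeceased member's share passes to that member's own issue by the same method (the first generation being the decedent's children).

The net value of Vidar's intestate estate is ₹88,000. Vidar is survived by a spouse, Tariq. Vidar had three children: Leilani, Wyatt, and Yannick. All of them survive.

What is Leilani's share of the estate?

Tariq takes one-quarter of ₹88,000 = ₹22,000. The remaining ₹66,000 passes to the descendants.
The descendants' portion (₹66,000) is divided into 3 shares of ₹22,000: Leilani, Wyatt, and Yannick each take ₹22,000.

Leilani receives ₹22,000.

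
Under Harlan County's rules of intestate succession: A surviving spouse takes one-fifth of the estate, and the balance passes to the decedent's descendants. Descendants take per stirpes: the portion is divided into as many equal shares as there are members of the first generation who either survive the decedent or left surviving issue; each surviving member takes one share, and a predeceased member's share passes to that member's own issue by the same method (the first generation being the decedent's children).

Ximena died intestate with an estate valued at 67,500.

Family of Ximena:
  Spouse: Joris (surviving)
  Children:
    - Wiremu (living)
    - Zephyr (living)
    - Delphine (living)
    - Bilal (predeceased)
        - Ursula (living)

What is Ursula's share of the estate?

Ursula receives 13,500.

Joris takes one-fifth of 67,500 = 13,500. The remaining 54,000 passes to the descendants.
The descendants' portion (54,000) is divided into 4 shares of 13,500: Wiremu, Zephyr, and Delphine each take 13,500; Bilal's 13,500 share passes to Bilal's issue.
Bilal's share (13,500) passes entirely to Ursula.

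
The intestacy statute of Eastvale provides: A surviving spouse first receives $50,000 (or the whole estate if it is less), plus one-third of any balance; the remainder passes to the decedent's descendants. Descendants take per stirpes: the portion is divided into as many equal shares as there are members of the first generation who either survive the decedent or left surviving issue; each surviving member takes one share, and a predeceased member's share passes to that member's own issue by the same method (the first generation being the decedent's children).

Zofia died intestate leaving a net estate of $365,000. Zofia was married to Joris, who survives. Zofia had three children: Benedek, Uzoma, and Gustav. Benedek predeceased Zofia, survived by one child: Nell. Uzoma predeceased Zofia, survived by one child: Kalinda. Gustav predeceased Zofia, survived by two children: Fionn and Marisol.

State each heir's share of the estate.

Joris first takes $50,000, leaving a balance of $315,000. Joris then takes one-third of the balance ($105,000), for a total of $155,000. The remaining $210,000 passes to the descendants.
The descendants' portion ($210,000) is divided into 3 shares of $70,000: Benedek's $70,000 share passes to Benedek's issue; Uzoma's $70,000 share passes to Uzoma's issue; Gustav's $70,000 share passes to Gustav's issue.
Benedek's share ($70,000) passes entirely to Nell.
Uzoma's share ($70,000) passes entirely to Kalinda.
Gustav's share ($70,000) is divided into 2 shares of $35,000: Fionn and Marisol each take $35,000.

Joris: $155,000; Nell: $70,000; Kalinda: $70,000; Fionn: $35,000; Marisol: $35,000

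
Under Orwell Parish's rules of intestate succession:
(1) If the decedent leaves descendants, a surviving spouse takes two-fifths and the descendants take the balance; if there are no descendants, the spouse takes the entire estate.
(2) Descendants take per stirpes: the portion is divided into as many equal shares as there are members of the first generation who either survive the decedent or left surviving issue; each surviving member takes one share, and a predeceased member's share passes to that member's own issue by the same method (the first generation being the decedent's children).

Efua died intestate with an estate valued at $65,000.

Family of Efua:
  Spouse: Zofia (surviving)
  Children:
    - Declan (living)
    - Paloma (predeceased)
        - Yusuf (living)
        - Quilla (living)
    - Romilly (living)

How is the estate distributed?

Zofia takes two-fifths of $65,000 = $26,000. The remaining $39,000 passes to the descendants.
The descendants' portion ($39,000) is divided into 3 shares of $13,000: Declan and Romilly each take $13,000; Paloma's $13,000 share passes to Paloma's issue.
Paloma's share ($13,000) is divided into 2 shares of $6,500: Yusuf and Quilla each take $6,500.

Zofia: $26,000; Declan: $13,000; Yusuf: $6,500; Quilla: $6,500; Romilly: $13,000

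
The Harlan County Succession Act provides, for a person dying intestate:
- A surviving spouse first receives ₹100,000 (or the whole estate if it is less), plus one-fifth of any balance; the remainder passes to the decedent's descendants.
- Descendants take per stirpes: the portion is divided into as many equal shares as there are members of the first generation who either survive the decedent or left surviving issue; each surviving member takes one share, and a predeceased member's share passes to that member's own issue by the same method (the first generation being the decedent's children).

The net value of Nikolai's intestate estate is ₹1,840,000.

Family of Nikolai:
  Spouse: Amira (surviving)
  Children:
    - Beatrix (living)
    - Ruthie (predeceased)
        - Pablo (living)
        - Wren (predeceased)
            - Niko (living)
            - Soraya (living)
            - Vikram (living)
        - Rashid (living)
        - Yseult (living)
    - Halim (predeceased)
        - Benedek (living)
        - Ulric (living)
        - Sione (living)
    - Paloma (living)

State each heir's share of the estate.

Amira first takes ₹100,000, leaving a balance of ₹1,740,000. Amira then takes one-fifth of the balance (₹348,000), for a total of ₹448,000. The remaining ₹1,392,000 passes to the descendants.
The descendants' portion (₹1,392,000) is divided into 4 shares of ₹348,000: Beatrix and Paloma each take ₹348,000; Ruthie's ₹348,000 share passes to Ruthie's issue; Halim's ₹348,000 share passes to Halim's issue.
Ruthie's share (₹348,000) is divided into 4 shares of ₹87,000: Pablo, Rashid, and Yseult each take ₹87,000; Wren's ₹87,000 share passes to Wren's issue.
Wren's share (₹87,000) is divided into 3 shares of ₹29,000: Niko, Soraya, and Vikram each take ₹29,000.
Halim's share (₹348,000) is divided into 3 shares of ₹116,000: Benedek, Ulric, and Sione each take ₹116,000.

Amira: ₹448,000; Beatrix: ₹348,000; Pablo: ₹87,000; Niko: ₹29,000; Soraya: ₹29,000; Vikram: ₹29,000; Rashid: ₹87,000; Yseult: ₹87,000; Benedek: ₹116,000; Ulric: ₹116,000; Sione: ₹116,000; Paloma: ₹348,000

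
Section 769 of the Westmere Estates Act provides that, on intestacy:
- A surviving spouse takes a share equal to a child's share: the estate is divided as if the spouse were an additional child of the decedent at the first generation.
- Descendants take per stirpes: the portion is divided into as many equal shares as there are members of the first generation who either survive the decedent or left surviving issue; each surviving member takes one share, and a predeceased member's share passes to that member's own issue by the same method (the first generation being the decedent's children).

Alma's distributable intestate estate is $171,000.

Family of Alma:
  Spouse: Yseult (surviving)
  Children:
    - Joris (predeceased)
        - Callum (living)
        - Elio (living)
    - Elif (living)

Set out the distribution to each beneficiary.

Yseult: $57,000; Callum: $28,500; Elio: $28,500; Elif: $57,000

The spouse counts as an additional share at the children's level, so there are 3 primary shares of $57,000. Yseult takes one such share ($57,000).
The children's combined portion ($114,000) is divided into 2 shares of $57,000: Elif takes $57,000; Joris's $57,000 share passes to Joris's issue.
Joris's share ($57,000) is divided into 2 shares of $28,500: Callum and Elio each take $28,500.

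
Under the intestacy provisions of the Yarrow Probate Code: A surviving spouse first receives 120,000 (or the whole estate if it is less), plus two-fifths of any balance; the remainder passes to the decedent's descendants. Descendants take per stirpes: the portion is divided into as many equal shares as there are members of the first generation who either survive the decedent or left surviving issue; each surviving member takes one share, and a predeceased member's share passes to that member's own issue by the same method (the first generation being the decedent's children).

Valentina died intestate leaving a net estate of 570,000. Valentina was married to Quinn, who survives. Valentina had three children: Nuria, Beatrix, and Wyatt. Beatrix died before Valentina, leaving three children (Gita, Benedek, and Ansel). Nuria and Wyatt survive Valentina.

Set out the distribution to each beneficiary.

Quinn: 300,000; Nuria: 90,000; Gita: 30,000; Benedek: 30,000; Ansel: 30,000; Wyatt: 90,000

Quinn first takes 120,000, leaving a balance of 450,000. Quinn then takes two-fifths of the balance (180,000), for a total of 300,000. The remaining 270,000 passes to the descendants.
The descendants' portion (270,000) is divided into 3 shares of 90,000: Nuria and Wyatt each take 90,000; Beatrix's 90,000 share passes to Beatrix's issue.
Beatrix's share (90,000) is divided into 3 shares of 30,000: Gita, Benedek, and Ansel each take 30,000.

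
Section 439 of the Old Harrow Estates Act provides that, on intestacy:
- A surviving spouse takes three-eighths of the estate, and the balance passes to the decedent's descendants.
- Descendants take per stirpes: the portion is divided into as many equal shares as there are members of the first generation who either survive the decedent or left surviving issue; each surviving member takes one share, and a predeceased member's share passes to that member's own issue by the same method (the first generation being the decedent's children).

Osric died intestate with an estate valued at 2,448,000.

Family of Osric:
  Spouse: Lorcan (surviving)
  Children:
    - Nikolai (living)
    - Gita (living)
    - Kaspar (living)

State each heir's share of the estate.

Lorcan: 918,000; Nikolai: 510,000; Gita: 510,000; Kaspar: 510,000

Lorcan takes three-eighths of 2,448,000 = 918,000. The remaining 1,530,000 passes to the descendants.
The descendants' portion (1,530,000) is divided into 3 shares of 510,000: Nikolai, Gita, and Kaspar each take 510,000.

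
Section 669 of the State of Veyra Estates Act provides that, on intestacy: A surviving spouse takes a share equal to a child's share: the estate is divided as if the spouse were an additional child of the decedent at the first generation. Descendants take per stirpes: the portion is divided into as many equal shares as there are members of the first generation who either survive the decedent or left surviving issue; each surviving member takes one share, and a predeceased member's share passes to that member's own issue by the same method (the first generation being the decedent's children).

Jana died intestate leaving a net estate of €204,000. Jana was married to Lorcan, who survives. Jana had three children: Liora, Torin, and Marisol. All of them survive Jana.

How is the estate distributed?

The spouse counts as an additional share at the children's level, so there are 4 primary shares of €51,000. Lorcan takes one such share (€51,000).
The children's combined portion (€153,000) is divided into 3 shares of €51,000: Liora, Torin, and Marisol each take €51,000.

Lorcan: €51,000; Liora: €51,000; Torin: €51,000; Marisol: €51,000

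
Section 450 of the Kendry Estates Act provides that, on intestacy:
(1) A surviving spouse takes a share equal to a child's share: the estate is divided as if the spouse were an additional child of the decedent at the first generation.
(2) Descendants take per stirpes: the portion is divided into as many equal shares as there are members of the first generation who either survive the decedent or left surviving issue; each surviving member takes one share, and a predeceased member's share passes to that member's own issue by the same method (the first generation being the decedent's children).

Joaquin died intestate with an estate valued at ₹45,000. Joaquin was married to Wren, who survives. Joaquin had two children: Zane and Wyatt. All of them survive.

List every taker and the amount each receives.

Wren: ₹15,000; Zane: ₹15,000; Wyatt: ₹15,000

The spouse counts as an additional share at the children's level, so there are 3 primary shares of ₹15,000. Wren takes one such share (₹15,000).
The children's combined portion (₹30,000) is divided into 2 shares of ₹15,000: Zane and Wyatt each take ₹15,000.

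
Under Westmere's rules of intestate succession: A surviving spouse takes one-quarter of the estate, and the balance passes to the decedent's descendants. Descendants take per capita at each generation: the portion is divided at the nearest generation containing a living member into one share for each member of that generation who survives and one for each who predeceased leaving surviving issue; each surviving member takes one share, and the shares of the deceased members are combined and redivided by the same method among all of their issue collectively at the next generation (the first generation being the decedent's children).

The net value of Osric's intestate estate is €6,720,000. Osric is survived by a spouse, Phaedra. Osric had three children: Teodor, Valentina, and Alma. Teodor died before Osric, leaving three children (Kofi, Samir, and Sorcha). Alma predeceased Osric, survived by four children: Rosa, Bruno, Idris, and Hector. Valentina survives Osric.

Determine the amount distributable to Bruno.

Bruno receives €480,000.

Phaedra takes one-quarter of €6,720,000 = €1,680,000. The remaining €5,040,000 passes to the descendants.
The descendants' portion (€5,040,000) is divided at the children's generation into 3 shares of €1,680,000. Valentina takes €1,680,000. The 2 shares of the deceased (Teodor and Alma) are combined into a pool of €3,360,000.
That pool (€3,360,000) is divided at the grandchildren's generation equally among Kofi, Samir, Sorcha, Rosa, Bruno, Idris, and Hector: €480,000 each.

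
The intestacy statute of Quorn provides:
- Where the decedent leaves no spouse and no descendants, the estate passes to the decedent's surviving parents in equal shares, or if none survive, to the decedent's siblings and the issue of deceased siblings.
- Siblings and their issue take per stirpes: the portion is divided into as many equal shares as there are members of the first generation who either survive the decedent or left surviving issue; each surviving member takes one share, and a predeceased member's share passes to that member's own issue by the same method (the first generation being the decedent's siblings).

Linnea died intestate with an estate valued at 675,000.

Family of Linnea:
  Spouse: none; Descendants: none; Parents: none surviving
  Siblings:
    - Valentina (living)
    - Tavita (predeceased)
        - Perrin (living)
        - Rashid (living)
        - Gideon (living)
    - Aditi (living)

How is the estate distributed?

The entire 675,000 passes to the siblings and their issue.
That amount (675,000) is divided into 3 shares of 225,000: Valentina and Aditi each take 225,000; Tavita's 225,000 share passes to Tavita's issue.
Tavita's share (225,000) is divided into 3 shares of 75,000: Perrin, Rashid, and Gideon each take 75,000.

Valentina: 225,000; Perrin: 75,000; Rashid: 75,000; Gideon: 75,000; Aditi: 225,000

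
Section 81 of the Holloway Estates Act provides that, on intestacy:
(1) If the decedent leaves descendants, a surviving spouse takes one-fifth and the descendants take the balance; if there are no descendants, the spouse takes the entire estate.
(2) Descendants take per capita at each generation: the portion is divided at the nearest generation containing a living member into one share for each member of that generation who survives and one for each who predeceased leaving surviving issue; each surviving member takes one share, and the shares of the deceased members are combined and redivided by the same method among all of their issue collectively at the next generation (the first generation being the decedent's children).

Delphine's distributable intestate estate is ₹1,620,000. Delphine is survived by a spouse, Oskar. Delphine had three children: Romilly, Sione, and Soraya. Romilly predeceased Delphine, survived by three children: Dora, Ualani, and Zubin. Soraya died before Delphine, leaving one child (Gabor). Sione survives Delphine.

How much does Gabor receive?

Oskar takes one-fifth of ₹1,620,000 = ₹324,000. The remaining ₹1,296,000 passes to the descendants.
The descendants' portion (₹1,296,000) is divided at the children's generation into 3 shares of ₹432,000. Sione takes ₹432,000. The 2 shares of the deceased (Romilly and Soraya) are combined into a pool of ₹864,000.
That pool (₹864,000) is divided at the grandchildren's generation equally among Dora, Ualani, Zubin, and Gabor: ₹216,000 each.

Gabor receives ₹216,000.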